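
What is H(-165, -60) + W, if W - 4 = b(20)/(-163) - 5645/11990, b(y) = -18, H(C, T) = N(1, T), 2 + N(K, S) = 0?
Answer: 640885/390874 ≈ 1.6396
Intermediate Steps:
N(K, S) = -2 (N(K, S) = -2 + 0 = -2)
H(C, T) = -2
W = 1422633/390874 (W = 4 + (-18/(-163) - 5645/11990) = 4 + (-18*(-1/163) - 5645*1/11990) = 4 + (18/163 - 1129/2398) = 4 - 140863/390874 = 1422633/390874 ≈ 3.6396)
H(-165, -60) + W = -2 + 1422633/390874 = 640885/390874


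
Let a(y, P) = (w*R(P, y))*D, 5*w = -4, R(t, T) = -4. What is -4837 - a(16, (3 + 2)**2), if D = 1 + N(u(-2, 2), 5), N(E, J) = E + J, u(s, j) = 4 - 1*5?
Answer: -4853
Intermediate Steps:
u(s, j) = -1 (u(s, j) = 4 - 5 = -1)
w = -4/5 (w = (1/5)*(-4) = -4/5 ≈ -0.80000)
D = 5 (D = 1 + (-1 + 5) = 1 + 4 = 5)
a(y, P) = 16 (a(y, P) = -4/5*(-4)*5 = (16/5)*5 = 16)
-4837 - a(16, (3 + 2)**2) = -4837 - 1*16 = -4837 - 16 = -4853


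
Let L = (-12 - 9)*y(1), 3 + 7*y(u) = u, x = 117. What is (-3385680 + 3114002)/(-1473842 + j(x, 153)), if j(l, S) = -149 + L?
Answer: 271678/1473985 ≈ 0.18432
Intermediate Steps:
y(u) = -3/7 + u/7
L = 6 (L = (-12 - 9)*(-3/7 + (⅐)*1) = -21*(-3/7 + ⅐) = -21*(-2/7) = 6)
j(l, S) = -143 (j(l, S) = -149 + 6 = -143)
(-3385680 + 3114002)/(-1473842 + j(x, 153)) = (-3385680 + 3114002)/(-1473842 - 143) = -271678/(-1473985) = -271678*(-1/1473985) = 271678/1473985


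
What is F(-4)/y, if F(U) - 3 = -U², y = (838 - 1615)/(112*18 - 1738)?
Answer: 3614/777 ≈ 4.6512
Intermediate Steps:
y = -777/278 (y = -777/(2016 - 1738) = -777/278 ≈ -2.7950)
F(U) = 3 - U²
F(-4)/y = (3 - 1*(-4)²)/(-777/278) = (3 - 1*16)*(-278/777) = (3 - 16)*(-278/777) = -13*(-278/777) = 3614/777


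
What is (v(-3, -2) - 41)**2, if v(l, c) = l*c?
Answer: 1225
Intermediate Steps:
v(l, c) = c*l
(v(-3, -2) - 41)**2 = (-2*(-3) - 41)**2 = (6 - 41)**2 = (-35)**2 = 1225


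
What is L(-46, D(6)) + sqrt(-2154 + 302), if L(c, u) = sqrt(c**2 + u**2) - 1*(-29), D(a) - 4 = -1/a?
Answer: 29 + 23*sqrt(145)/6 + 2*I*sqrt(463) ≈ 75.159 + 43.035*I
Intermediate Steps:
D(a) = 4 - 1/a
L(c, u) = 29 + sqrt(c**2 + u**2) (L(c, u) = sqrt(c**2 + u**2) + 29 = 29 + sqrt(c**2 + u**2))
L(-46, D(6)) + sqrt(-2154 + 302) = (29 + sqrt((-46)**2 + (4 - 1/6)**2)) + sqrt(-2154 + 302) = (29 + sqrt(2116 + (4 - 1*1/6)**2)) + sqrt(-1852) = (29 + sqrt(2116 + (4 - 1/6)**2)) + 2*I*sqrt(463) = (29 + sqrt(2116 + (23/6)**2)) + 2*I*sqrt(463) = (29 + sqrt(2116 + 529/36)) + 2*I*sqrt(463) = (29 + sqrt(76705/36)) + 2*I*sqrt(463) = (29 + 23*sqrt(145)/6) + 2*I*sqrt(463) = 29 + 23*sqrt(145)/6 + 2*I*sqrt(463)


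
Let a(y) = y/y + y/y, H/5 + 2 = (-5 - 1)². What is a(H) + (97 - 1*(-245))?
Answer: 344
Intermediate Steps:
H = 170 (H = -10 + 5*(-5 - 1)² = -10 + 5*(-6)² = -10 + 5*36 = -10 + 180 = 170)
a(y) = 2 (a(y) = 1 + 1 = 2)
a(H) + (97 - 1*(-245)) = 2 + (97 - 1*(-245)) = 2 + (97 + 245) = 2 + 342 = 344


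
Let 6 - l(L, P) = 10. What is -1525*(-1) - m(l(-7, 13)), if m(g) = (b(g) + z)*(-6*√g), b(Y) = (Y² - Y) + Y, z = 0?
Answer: 1525 + 192*I ≈ 1525.0 + 192.0*I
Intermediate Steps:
l(L, P) = -4 (l(L, P) = 6 - 1*10 = 6 - 10 = -4)
b(Y) = Y²
m(g) = -6*g^(5/2) (m(g) = (g² + 0)*(-6*√g) = g²*(-6*√g) = -6*g^(5/2))
-1525*(-1) - m(l(-7, 13)) = -1525*(-1) - (-6)*(-4)^(5/2) = 1525 - (-6)*32*I = 1525 - (-192)*I = 1525 + 192*I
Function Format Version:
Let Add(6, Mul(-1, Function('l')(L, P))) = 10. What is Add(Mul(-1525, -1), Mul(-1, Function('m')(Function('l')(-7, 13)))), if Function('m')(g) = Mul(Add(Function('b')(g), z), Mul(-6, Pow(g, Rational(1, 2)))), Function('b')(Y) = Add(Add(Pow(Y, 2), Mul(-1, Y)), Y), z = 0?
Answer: Add(1525, Mul(192, I)) ≈ Add(1525.0, Mul(192.00, I))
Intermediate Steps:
Function('l')(L, P) = -4 (Function('l')(L, P) = Add(6, Mul(-1, 10)) = Add(6, -10) = -4)
Function('b')(Y) = Pow(Y, 2)
Function('m')(g) = Mul(-6, Pow(g, Rational(5, 2))) (Function('m')(g) = Mul(Add(Pow(g, 2), 0), Mul(-6, Pow(g, Rational(1, 2)))) = Mul(Pow(g, 2), Mul(-6, Pow(g, Rational(1, 2)))) = Mul(-6, Pow(g, Rational(5, 2))))
Add(Mul(-1525, -1), Mul(-1, Function('m')(Function('l')(-7, 13)))) = Add(Mul(-1525, -1), Mul(-1, Mul(-6, Pow(-4, Rational(5, 2))))) = Add(1525, Mul(-1, Mul(-6, Mul(32, I)))) = Add(1525, Mul(-1, Mul(-192, I))) = Add(1525, Mul(192, I))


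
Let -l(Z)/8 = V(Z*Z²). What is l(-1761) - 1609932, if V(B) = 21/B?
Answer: -2930652639124108/1820358027 ≈ -1.6099e+6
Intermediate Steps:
l(Z) = -168/Z³ (l(Z) = -168/(Z*Z²) = -168/(Z³) = -168/Z³)
l(-1761) - 1609932 = -168/(-1761)³ - 1609932 = -168*(-1/5461074081) - 1609932 = 56/1820358027 - 1609932 = -2930652639124108/1820358027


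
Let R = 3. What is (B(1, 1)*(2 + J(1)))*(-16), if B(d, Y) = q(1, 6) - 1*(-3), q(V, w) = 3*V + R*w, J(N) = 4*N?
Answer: -2304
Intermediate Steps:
q(V, w) = 3*V + 3*w
B(d, Y) = 24 (B(d, Y) = (3*1 + 3*6) - 1*(-3) = (3 + 18) + 3 = 21 + 3 = 24)
(B(1, 1)*(2 + J(1)))*(-16) = (24*(2 + 4*1))*(-16) = (24*(2 + 4))*(-16) = (24*6)*(-16) = 144*(-16) = -2304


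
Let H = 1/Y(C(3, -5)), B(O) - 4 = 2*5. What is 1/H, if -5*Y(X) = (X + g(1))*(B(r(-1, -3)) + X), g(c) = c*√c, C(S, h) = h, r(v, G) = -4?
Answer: 36/5 ≈ 7.2000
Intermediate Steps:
B(O) = 14 (B(O) = 4 + 2*5 = 4 + 10 = 14)
g(c) = c^(3/2)
Y(X) = -(1 + X)*(14 + X)/5 (Y(X) = -(X + 1^(3/2))*(14 + X)/5 = -(X + 1)*(14 + X)/5 = -(1 + X)*(14 + X)/5)
H = 5/36 (H = 1/(-14/5 - 3*(-5) - ⅕*(-5)²) = 1/(-14/5 + 15 - ⅕*25) = 1/(-14/5 + 15 - 5) = 1/(36/5) = 5/36 ≈ 0.13889)
1/H = 1/(5/36) = 36/5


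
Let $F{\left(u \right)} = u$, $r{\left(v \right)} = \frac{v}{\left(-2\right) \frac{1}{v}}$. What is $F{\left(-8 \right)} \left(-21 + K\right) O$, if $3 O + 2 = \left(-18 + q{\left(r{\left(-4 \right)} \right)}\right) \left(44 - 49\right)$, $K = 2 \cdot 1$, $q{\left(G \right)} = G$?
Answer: $\frac{19456}{3} \approx 6485.3$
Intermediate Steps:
$r{\left(v \right)} = - \frac{v^{2}}{2}$ ($r{\left(v \right)} = v \left(- \frac{v}{2}\right) = - \frac{v^{2}}{2}$)
$K = 2$
$O = \frac{128}{3}$ ($O = - \frac{2}{3} + \frac{\left(-18 - \frac{\left(-4\right)^{2}}{2}\right) \left(44 - 49\right)}{3} = - \frac{2}{3} + \frac{\left(-18 - 8\right) \left(-5\right)}{3} = - \frac{2}{3} + \frac{\left(-26\right) \left(-5\right)}{3} = - \frac{2}{3} + \frac{1}{3} \cdot 130 = - \frac{2}{3} + \frac{130}{3} = \frac{128}{3} \approx 42.667$)
$F{\left(-8 \right)} \left(-21 + K\right) O = - 8 \left(-21 + 2\right) \frac{128}{3} = \left(-8\right) \left(-19\right) \frac{128}{3} = 152 \cdot \frac{128}{3} = \frac{19456}{3}$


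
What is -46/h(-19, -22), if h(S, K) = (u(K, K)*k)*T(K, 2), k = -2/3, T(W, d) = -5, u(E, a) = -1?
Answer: 69/5 ≈ 13.800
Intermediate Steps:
k = -2/3 (k = -2*1/3 = -2/3 ≈ -0.66667)
h(S, K) = -10/3 (h(S, K) = -1*(-2/3)*(-5) = (2/3)*(-5) = -10/3)
-46/h(-19, -22) = -46/(-10/3) = -46*(-3/10) = 69/5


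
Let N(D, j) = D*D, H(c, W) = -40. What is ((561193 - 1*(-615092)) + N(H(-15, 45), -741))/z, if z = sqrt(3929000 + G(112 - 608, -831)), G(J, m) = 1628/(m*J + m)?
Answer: 3533655*sqrt(152618297159985)/73462477574 ≈ 594.24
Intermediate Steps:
N(D, j) = D**2
G(J, m) = 1628/(m + J*m) (G(J, m) = 1628/(J*m + m) = 1628/(m + J*m))
z = 2*sqrt(152618297159985)/12465 (z = sqrt(3929000 + 1628/(-831*(1 + (112 - 608)))) = sqrt(3929000 + 1628*(-1/831)/(1 - 496)) = sqrt(3929000 + 1628*(-1/831)/(-495)) = sqrt(3929000 + 1628*(-1/831)*(-1/495)) = sqrt(3929000 + 148/37395) = sqrt(146924955148/37395) = 2*sqrt(152618297159985)/12465 ≈ 1982.2)
((561193 - 1*(-615092)) + N(H(-15, 45), -741))/z = ((561193 - 1*(-615092)) + (-40)**2)/((2*sqrt(152618297159985)/12465)) = ((561193 + 615092) + 1600)*(3*sqrt(152618297159985)/73462477574) = (1176285 + 1600)*(3*sqrt(152618297159985)/73462477574) = 1177885*(3*sqrt(152618297159985)/73462477574) = 3533655*sqrt(152618297159985)/73462477574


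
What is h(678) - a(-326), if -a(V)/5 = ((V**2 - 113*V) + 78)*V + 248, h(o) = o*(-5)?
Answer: -233405110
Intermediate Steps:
h(o) = -5*o
a(V) = -1240 - 5*V*(78 + V**2 - 113*V) (a(V) = -5*(((V**2 - 113*V) + 78)*V + 248) = -5*((78 + V**2 - 113*V)*V + 248) = -5*(V*(78 + V**2 - 113*V) + 248) = -5*(248 + V*(78 + V**2 - 113*V)) = -1240 - 5*V*(78 + V**2 - 113*V))
h(678) - a(-326) = -5*678 - (-1240 - 390*(-326) - 5*(-326)**3 + 565*(-326)**2) = -3390 - (-1240 + 127140 - 5*(-34645976) + 565*106276) = -3390 - (-1240 + 127140 + 173229880 + 60045940) = -3390 - 1*233401720 = -3390 - 233401720 = -233405110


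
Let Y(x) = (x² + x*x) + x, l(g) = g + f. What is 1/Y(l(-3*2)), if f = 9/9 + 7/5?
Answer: 25/558 ≈ 0.044803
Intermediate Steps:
f = 12/5 (f = 9*(⅑) + 7*(⅕) = 1 + 7/5 = 12/5 ≈ 2.4000)
l(g) = 12/5 + g (l(g) = g + 12/5 = 12/5 + g)
Y(x) = x + 2*x² (Y(x) = (x² + x²) + x = 2*x² + x = x + 2*x²)
1/Y(l(-3*2)) = 1/((12/5 - 3*2)*(1 + 2*(12/5 - 3*2))) = 1/((12/5 - 6)*(1 + 2*(12/5 - 6))) = 1/(-18*(1 + 2*(-18/5))/5) = 1/(-18*(1 - 36/5)/5) = 1/(-18/5*(-31/5)) = 1/(558/25) = 25/558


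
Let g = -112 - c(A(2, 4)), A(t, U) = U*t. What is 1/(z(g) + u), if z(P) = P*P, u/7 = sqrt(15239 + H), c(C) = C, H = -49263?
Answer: 1800/26128397 - 7*I*sqrt(8506)/104513588 ≈ 6.8891e-5 - 6.1771e-6*I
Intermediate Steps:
g = -120 (g = -112 - 4*2 = -112 - 1*8 = -112 - 8 = -120)
u = 14*I*sqrt(8506) (u = 7*sqrt(15239 - 49263) = 7*sqrt(-34024) = 7*(2*I*sqrt(8506)) = 14*I*sqrt(8506) ≈ 1291.2*I)
z(P) = P**2
1/(z(g) + u) = 1/((-120)**2 + 14*I*sqrt(8506)) = 1/(14400 + 14*I*sqrt(8506))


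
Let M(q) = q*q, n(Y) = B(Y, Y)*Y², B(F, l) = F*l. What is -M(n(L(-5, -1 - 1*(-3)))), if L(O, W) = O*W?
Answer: -100000000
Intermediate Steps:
n(Y) = Y⁴ (n(Y) = (Y*Y)*Y² = Y²*Y² = Y⁴)
M(q) = q²
-M(n(L(-5, -1 - 1*(-3)))) = -((-5*(-1 - 1*(-3)))⁴)² = -((-5*(-1 + 3))⁴)² = -((-5*2)⁴)² = -((-10)⁴)² = -1*10000² = -1*100000000 = -100000000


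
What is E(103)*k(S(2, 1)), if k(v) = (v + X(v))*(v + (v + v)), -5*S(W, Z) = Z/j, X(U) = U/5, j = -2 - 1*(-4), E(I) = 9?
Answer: 81/250 ≈ 0.32400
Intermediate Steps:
j = 2 (j = -2 + 4 = 2)
X(U) = U/5 (X(U) = U*(⅕) = U/5)
S(W, Z) = -Z/10 (S(W, Z) = -Z/(5*2) = -Z/10)
k(v) = 18*v²/5 (k(v) = (v + v/5)*(v + (v + v)) = (6*v/5)*(v + 2*v) = (6*v/5)*(3*v) = 18*v²/5)
E(103)*k(S(2, 1)) = 9*(18*(-⅒*1)²/5) = 9*(18*(-⅒)²/5) = 9*((18/5)*(1/100)) = 9*(9/250) = 81/250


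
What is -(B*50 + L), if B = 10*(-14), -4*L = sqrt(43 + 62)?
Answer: 7000 + sqrt(105)/4 ≈ 7002.6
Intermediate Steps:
L = -sqrt(105)/4 (L = -sqrt(43 + 62)/4 = -sqrt(105)/4 ≈ -2.5617)
B = -140
-(B*50 + L) = -(-140*50 - sqrt(105)/4) = -(-7000 - sqrt(105)/4) = 7000 + sqrt(105)/4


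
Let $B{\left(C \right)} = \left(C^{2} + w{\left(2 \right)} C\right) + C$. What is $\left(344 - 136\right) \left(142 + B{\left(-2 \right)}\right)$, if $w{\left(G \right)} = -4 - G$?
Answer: $32448$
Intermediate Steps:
$B{\left(C \right)} = C^{2} - 5 C$ ($B{\left(C \right)} = \left(C^{2} + \left(-4 - 2\right) C\right) + C = \left(C^{2} - 6 C\right) + C = C^{2} - 5 C$)
$\left(344 - 136\right) \left(142 + B{\left(-2 \right)}\right) = \left(344 - 136\right) \left(142 - 2 \left(-5 - 2\right)\right) = 208 \left(142 - -14\right) = 208 \left(142 + 14\right) = 208 \cdot 156 = 32448$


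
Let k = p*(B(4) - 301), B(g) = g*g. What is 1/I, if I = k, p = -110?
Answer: 1/31350 ≈ 3.1898e-5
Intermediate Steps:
B(g) = g²
k = 31350 (k = -110*(4² - 301) = -110*(16 - 301) = -110*(-285) = 31350)
I = 31350
1/I = 1/31350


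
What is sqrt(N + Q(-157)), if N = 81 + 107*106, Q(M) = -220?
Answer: sqrt(11203) ≈ 105.84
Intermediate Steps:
N = 11423 (N = 81 + 11342 = 11423)
sqrt(N + Q(-157)) = sqrt(11423 - 220) = sqrt(11203)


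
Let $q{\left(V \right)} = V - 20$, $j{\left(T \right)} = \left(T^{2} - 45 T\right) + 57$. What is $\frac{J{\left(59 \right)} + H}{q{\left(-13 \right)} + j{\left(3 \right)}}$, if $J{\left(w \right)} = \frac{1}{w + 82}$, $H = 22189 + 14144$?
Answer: $- \frac{2561477}{7191} \approx -356.21$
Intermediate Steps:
$H = 36333$
$j{\left(T \right)} = 57 + T^{2} - 45 T$
$q{\left(V \right)} = -20 + V$ ($q{\left(V \right)} = V - 20 = -20 + V$)
$J{\left(w \right)} = \frac{1}{82 + w}$
$\frac{J{\left(59 \right)} + H}{q{\left(-13 \right)} + j{\left(3 \right)}} = \frac{\frac{1}{82 + 59} + 36333}{\left(-20 - 13\right) + \left(57 + 3^{2} - 135\right)} = \frac{\frac{1}{141} + 36333}{-33 + \left(57 + 9 - 135\right)} = \frac{\frac{1}{141} + 36333}{-33 - 69} = \frac{5122954}{141 \left(-102\right)} = \frac{5122954}{141} \left(- \frac{1}{102}\right) = - \frac{2561477}{7191}$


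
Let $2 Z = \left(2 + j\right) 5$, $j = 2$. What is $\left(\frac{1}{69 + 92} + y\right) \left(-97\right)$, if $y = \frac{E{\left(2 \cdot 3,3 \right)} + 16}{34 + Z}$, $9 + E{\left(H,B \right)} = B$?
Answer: $- \frac{80219}{3542} \approx -22.648$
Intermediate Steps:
$E{\left(H,B \right)} = -9 + B$
$Z = 10$ ($Z = \frac{\left(2 + 2\right) 5}{2} = \frac{4 \cdot 5}{2} = \frac{1}{2} \cdot 20 = 10$)
$y = \frac{5}{22}$ ($y = \frac{\left(-9 + 3\right) + 16}{34 + 10} = \frac{-6 + 16}{44} = 10 \cdot \frac{1}{44} = \frac{5}{22} \approx 0.22727$)
$\left(\frac{1}{69 + 92} + y\right) \left(-97\right) = \left(\frac{1}{69 + 92} + \frac{5}{22}\right) \left(-97\right) = \left(\frac{1}{161} + \frac{5}{22}\right) \left(-97\right) = \frac{827}{3542} \left(-97\right) = - \frac{80219}{3542}$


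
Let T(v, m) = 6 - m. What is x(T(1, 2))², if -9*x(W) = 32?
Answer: 1024/81 ≈ 12.642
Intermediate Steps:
x(W) = -32/9 (x(W) = -⅑*32 = -32/9)
x(T(1, 2))² = (-32/9)² = 1024/81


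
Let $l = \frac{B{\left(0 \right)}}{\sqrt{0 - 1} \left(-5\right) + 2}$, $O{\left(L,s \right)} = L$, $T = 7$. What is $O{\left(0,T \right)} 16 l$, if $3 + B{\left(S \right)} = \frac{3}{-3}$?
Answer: $0$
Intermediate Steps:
$B{\left(S \right)} = -4$ ($B{\left(S \right)} = -3 + \frac{3}{-3} = -3 + 3 \left(- \frac{1}{3}\right) = -3 - 1 = -4$)
$l = - \frac{4 \left(2 + 5 i\right)}{29}$ ($l = - \frac{4}{\sqrt{0 - 1} \left(-5\right) + 2} = - \frac{4}{\sqrt{-1} \left(-5\right) + 2} = - \frac{4}{i \left(-5\right) + 2} = - \frac{4}{- 5 i + 2} = - \frac{4}{2 - 5 i} = - 4 \frac{2 + 5 i}{29} = - \frac{4 \left(2 + 5 i\right)}{29} \approx -0.27586 - 0.68966 i$)
$O{\left(0,T \right)} 16 l = 0 \cdot 16 \left(- \frac{8}{29} - \frac{20 i}{29}\right) = 0 \left(- \frac{8}{29} - \frac{20 i}{29}\right) = 0$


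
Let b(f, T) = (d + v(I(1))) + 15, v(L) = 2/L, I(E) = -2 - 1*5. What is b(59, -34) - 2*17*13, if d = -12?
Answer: -3075/7 ≈ -439.29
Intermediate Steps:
I(E) = -7 (I(E) = -2 - 5 = -7)
b(f, T) = 19/7 (b(f, T) = (-12 + 2/(-7)) + 15 = (-12 + 2*(-⅐)) + 15 = (-12 - 2/7) + 15 = -86/7 + 15 = 19/7)
b(59, -34) - 2*17*13 = 19/7 - 2*17*13 = 19/7 - 34*13 = 19/7 - 442 = -3075/7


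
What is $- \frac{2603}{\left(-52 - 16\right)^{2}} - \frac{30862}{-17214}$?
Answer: $\frac{48948923}{39798768} \approx 1.2299$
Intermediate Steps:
$- \frac{2603}{\left(-52 - 16\right)^{2}} - \frac{30862}{-17214} = - \frac{2603}{\left(-68\right)^{2}} - - \frac{15431}{8607} = - \frac{2603}{4624} + \frac{15431}{8607} = \frac{48948923}{39798768}$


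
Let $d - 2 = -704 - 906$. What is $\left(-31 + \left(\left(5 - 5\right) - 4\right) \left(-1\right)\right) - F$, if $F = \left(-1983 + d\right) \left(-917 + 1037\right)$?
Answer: $430893$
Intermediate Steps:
$d = -1608$ ($d = 2 - 1610 = -1608$)
$F = -430920$ ($F = \left(-1983 - 1608\right) \left(-917 + 1037\right) = \left(-3591\right) 120 = -430920$)
$\left(-31 + \left(\left(5 - 5\right) - 4\right) \left(-1\right)\right) - F = \left(-31 + \left(\left(5 - 5\right) - 4\right) \left(-1\right)\right) - -430920 = \left(-31 + \left(0 - 4\right) \left(-1\right)\right) + 430920 = \left(-31 - -4\right) + 430920 = \left(-31 + 4\right) + 430920 = -27 + 430920 = 430893$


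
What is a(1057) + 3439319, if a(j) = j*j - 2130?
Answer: 4554438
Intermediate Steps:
a(j) = -2130 + j**2 (a(j) = j**2 - 2130 = -2130 + j**2)
a(1057) + 3439319 = (-2130 + 1057**2) + 3439319 = (-2130 + 1117249) + 3439319 = 1115119 + 3439319 = 4554438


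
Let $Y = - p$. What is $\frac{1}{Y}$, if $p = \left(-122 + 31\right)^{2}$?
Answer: $- \frac{1}{8281} \approx -0.00012076$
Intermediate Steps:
$p = 8281$ ($p = \left(-91\right)^{2} = 8281$)
$Y = -8281$ ($Y = \left(-1\right) 8281 = -8281$)
$\frac{1}{Y} = \frac{1}{-8281} = - \frac{1}{8281}$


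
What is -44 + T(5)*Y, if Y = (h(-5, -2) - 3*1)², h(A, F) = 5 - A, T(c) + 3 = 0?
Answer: -191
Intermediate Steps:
T(c) = -3 (T(c) = -3 + 0 = -3)
Y = 49 (Y = ((5 - 1*(-5)) - 3*1)² = ((5 + 5) - 3)² = (10 - 3)² = 7² = 49)
-44 + T(5)*Y = -44 - 3*49 = -44 - 147 = -191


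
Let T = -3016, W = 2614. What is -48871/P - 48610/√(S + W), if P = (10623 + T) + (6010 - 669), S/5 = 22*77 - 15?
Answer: -48871/12948 - 48610*√11009/11009 ≈ -467.06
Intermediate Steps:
S = 8395 (S = 5*(22*77 - 15) = 5*(1694 - 15) = 5*1679 = 8395)
P = 12948 (P = (10623 - 3016) + (6010 - 669) = 7607 + 5341 = 12948)
-48871/P - 48610/√(S + W) = -48871/12948 - 48610/√(8395 + 2614) = -48871*1/12948 - 48610*√11009/11009 = -48871/12948 - 48610*√11009/11009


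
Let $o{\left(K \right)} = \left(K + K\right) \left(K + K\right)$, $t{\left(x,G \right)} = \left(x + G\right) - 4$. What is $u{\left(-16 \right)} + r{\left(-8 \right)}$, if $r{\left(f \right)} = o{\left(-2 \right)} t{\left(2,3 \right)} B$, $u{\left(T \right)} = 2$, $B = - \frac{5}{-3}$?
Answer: $\frac{86}{3} \approx 28.667$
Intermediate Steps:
$B = \frac{5}{3}$ ($B = \left(-5\right) \left(- \frac{1}{3}\right) = \frac{5}{3} \approx 1.6667$)
$t{\left(x,G \right)} = -4 + G + x$ ($t{\left(x,G \right)} = \left(G + x\right) - 4 = -4 + G + x$)
$o{\left(K \right)} = 4 K^{2}$ ($o{\left(K \right)} = 2 K 2 K = 4 K^{2}$)
$r{\left(f \right)} = \frac{80}{3}$ ($r{\left(f \right)} = 4 \left(-2\right)^{2} \left(-4 + 3 + 2\right) \frac{5}{3} = 4 \cdot 4 \cdot 1 \cdot \frac{5}{3} = 16 \cdot 1 \cdot \frac{5}{3} = 16 \cdot \frac{5}{3} = \frac{80}{3}$)
$u{\left(-16 \right)} + r{\left(-8 \right)} = 2 + \frac{80}{3} = \frac{86}{3}$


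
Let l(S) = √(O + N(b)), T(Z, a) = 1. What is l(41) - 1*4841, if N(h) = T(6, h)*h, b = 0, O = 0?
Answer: -4841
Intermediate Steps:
N(h) = h (N(h) = 1*h = h)
l(S) = 0 (l(S) = √(0 + 0) = √0 = 0)
l(41) - 1*4841 = 0 - 1*4841 = 0 - 4841 = -4841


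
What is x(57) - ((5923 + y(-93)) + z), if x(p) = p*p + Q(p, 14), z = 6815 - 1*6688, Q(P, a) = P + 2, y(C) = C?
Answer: -2649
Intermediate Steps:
Q(P, a) = 2 + P
z = 127 (z = 6815 - 6688 = 127)
x(p) = 2 + p + p**2 (x(p) = p*p + (2 + p) = p**2 + (2 + p) = 2 + p + p**2)
x(57) - ((5923 + y(-93)) + z) = (2 + 57 + 57**2) - ((5923 - 93) + 127) = (2 + 57 + 3249) - (5830 + 127) = 3308 - 1*5957 = 3308 - 5957 = -2649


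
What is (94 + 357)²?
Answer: 203401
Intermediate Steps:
(94 + 357)² = 451² = 203401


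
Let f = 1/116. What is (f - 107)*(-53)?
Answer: 657783/116 ≈ 5670.5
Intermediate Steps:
f = 1/116 ≈ 0.0086207
(f - 107)*(-53) = (1/116 - 107)*(-53) = -12411/116*(-53) = 657783/116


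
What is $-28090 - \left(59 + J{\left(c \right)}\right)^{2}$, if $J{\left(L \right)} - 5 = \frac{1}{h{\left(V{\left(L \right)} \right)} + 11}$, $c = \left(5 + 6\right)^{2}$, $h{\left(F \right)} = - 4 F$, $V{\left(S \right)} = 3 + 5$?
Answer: $- \frac{14191339}{441} \approx -32180.0$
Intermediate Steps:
$V{\left(S \right)} = 8$
$c = 121$ ($c = 11^{2} = 121$)
$J{\left(L \right)} = \frac{104}{21}$ ($J{\left(L \right)} = 5 + \frac{1}{\left(-4\right) 8 + 11} = 5 + \frac{1}{-32 + 11} = 5 + \frac{1}{-21} = 5 - \frac{1}{21} = \frac{104}{21}$)
$-28090 - \left(59 + J{\left(c \right)}\right)^{2} = -28090 - \left(59 + \frac{104}{21}\right)^{2} = -28090 - \left(\frac{1343}{21}\right)^{2} = -28090 - \frac{1803649}{441} = - \frac{14191339}{441}$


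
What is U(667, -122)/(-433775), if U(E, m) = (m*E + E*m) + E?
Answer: 162081/433775 ≈ 0.37365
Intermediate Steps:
U(E, m) = E + 2*E*m (U(E, m) = (E*m + E*m) + E = 2*E*m + E = E + 2*E*m)
U(667, -122)/(-433775) = (667*(1 + 2*(-122)))/(-433775) = (667*(1 - 244))*(-1/433775) = (667*(-243))*(-1/433775) = -162081*(-1/433775) = 162081/433775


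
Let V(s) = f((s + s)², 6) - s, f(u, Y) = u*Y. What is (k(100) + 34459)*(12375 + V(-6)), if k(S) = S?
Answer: 457733955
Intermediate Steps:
f(u, Y) = Y*u
V(s) = -s + 24*s² (V(s) = 6*(s + s)² - s = 6*(2*s)² - s = 6*(4*s²) - s = 24*s² - s = -s + 24*s²)
(k(100) + 34459)*(12375 + V(-6)) = (100 + 34459)*(12375 - 6*(-1 + 24*(-6))) = 34559*(12375 - 6*(-1 - 144)) = 34559*(12375 - 6*(-145)) = 34559*(12375 + 870) = 34559*13245 = 457733955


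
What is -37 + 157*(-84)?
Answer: -13225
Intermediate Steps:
-37 + 157*(-84) = -37 - 13188 = -13225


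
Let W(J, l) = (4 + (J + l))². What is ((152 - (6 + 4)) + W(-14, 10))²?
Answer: 20164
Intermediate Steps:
W(J, l) = (4 + J + l)²
((152 - (6 + 4)) + W(-14, 10))² = ((152 - (6 + 4)) + (4 - 14 + 10)²)² = ((152 - 10) + 0²)² = ((152 - 1*10) + 0)² = ((152 - 10) + 0)² = (142 + 0)² = 142² = 20164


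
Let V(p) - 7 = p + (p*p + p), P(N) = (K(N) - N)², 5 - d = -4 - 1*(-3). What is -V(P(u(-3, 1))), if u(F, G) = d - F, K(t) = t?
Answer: -7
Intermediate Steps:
d = 6 (d = 5 - (-4 - 1*(-3)) = 5 - (-4 + 3) = 5 - 1*(-1) = 5 + 1 = 6)
u(F, G) = 6 - F
P(N) = 0 (P(N) = (N - N)² = 0² = 0)
V(p) = 7 + p² + 2*p (V(p) = 7 + (p + (p*p + p)) = 7 + (p + (p² + p)) = 7 + (p + (p + p²)) = 7 + (p² + 2*p) = 7 + p² + 2*p)
-V(P(u(-3, 1))) = -(7 + 0² + 2*0) = -(7 + 0 + 0) = -1*7 = -7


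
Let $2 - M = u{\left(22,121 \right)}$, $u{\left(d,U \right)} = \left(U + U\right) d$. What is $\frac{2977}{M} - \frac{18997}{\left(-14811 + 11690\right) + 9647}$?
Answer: $- \frac{30132484}{8682843} \approx -3.4703$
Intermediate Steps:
$u{\left(d,U \right)} = 2 U d$
$M = -5322$ ($M = 2 - 2 \cdot 121 \cdot 22 = 2 - 5324 = -5322$)
$\frac{2977}{M} - \frac{18997}{\left(-14811 + 11690\right) + 9647} = \frac{2977}{-5322} - \frac{18997}{\left(-14811 + 11690\right) + 9647} = 2977 \left(- \frac{1}{5322}\right) - \frac{18997}{-3121 + 9647} = - \frac{2977}{5322} - \frac{18997}{6526} = - \frac{30132484}{8682843}$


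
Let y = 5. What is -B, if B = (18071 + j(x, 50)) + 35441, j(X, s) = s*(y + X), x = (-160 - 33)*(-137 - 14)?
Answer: -1510912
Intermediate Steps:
x = 29143 (x = -193*(-151) = 29143)
j(X, s) = s*(5 + X)
B = 1510912 (B = (18071 + 50*(5 + 29143)) + 35441 = (18071 + 50*29148) + 35441 = (18071 + 1457400) + 35441 = 1475471 + 35441 = 1510912)
-B = -1*1510912 = -1510912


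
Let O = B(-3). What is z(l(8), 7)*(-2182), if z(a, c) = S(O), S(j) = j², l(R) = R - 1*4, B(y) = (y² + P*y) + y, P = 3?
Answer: -19638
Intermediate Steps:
B(y) = y² + 4*y (B(y) = (y² + 3*y) + y = y² + 4*y)
O = -3 (O = -3*(4 - 3) = -3*1 = -3)
l(R) = -4 + R (l(R) = R - 4 = -4 + R)
z(a, c) = 9 (z(a, c) = (-3)² = 9)
z(l(8), 7)*(-2182) = 9*(-2182) = -19638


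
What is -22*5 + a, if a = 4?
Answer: -106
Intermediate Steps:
-22*5 + a = -22*5 + 4 = -110 + 4 = -106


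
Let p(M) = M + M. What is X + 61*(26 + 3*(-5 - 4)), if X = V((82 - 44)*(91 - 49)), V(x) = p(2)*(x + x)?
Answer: 12707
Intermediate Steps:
p(M) = 2*M
V(x) = 8*x (V(x) = (2*2)*(x + x) = 4*(2*x) = 8*x)
X = 12768 (X = 8*((82 - 44)*(91 - 49)) = 8*(38*42) = 8*1596 = 12768)
X + 61*(26 + 3*(-5 - 4)) = 12768 + 61*(26 + 3*(-5 - 4)) = 12768 + 61*(26 + 3*(-9)) = 12768 + 61*(26 - 27) = 12768 + 61*(-1) = 12768 - 61 = 12707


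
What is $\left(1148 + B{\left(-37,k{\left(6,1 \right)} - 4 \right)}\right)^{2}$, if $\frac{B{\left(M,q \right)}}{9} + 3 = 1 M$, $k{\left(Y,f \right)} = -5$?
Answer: $620944$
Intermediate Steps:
$B{\left(M,q \right)} = -27 + 9 M$ ($B{\left(M,q \right)} = -27 + 9 \cdot 1 M = -27 + 9 M$)
$\left(1148 + B{\left(-37,k{\left(6,1 \right)} - 4 \right)}\right)^{2} = \left(1148 + \left(-27 + 9 \left(-37\right)\right)\right)^{2} = \left(1148 - 360\right)^{2} = 788^{2} = 620944$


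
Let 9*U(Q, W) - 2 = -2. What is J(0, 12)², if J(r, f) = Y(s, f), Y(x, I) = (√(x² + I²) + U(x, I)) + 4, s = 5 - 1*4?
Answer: (4 + √145)² ≈ 257.33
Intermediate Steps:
U(Q, W) = 0 (U(Q, W) = 2/9 + (⅑)*(-2) = 2/9 - 2/9 = 0)
s = 1 (s = 5 - 4 = 1)
Y(x, I) = 4 + √(I² + x²) (Y(x, I) = (√(x² + I²) + 0) + 4 = (√(I² + x²) + 0) + 4 = √(I² + x²) + 4 = 4 + √(I² + x²))
J(r, f) = 4 + √(1 + f²) (J(r, f) = 4 + √(f² + 1²) = 4 + √(f² + 1) = 4 + √(1 + f²))
J(0, 12)² = (4 + √(1 + 12²))² = (4 + √(1 + 144))² = (4 + √145)²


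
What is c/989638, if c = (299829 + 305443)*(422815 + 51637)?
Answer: 143586255472/494819 ≈ 2.9018e+5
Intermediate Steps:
c = 287172510944 (c = 605272*474452 = 287172510944)
c/989638 = 287172510944/989638 = 287172510944*(1/989638) = 143586255472/494819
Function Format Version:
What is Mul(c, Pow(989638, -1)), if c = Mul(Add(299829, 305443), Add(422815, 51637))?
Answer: Rational(143586255472, 494819) ≈ 2.9018e+5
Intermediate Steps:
c = 287172510944 (c = Mul(605272, 474452) = 287172510944)
Mul(c, Pow(989638, -1)) = Mul(287172510944, Pow(989638, -1)) = Mul(287172510944, Rational(1, 989638)) = Rational(143586255472, 494819)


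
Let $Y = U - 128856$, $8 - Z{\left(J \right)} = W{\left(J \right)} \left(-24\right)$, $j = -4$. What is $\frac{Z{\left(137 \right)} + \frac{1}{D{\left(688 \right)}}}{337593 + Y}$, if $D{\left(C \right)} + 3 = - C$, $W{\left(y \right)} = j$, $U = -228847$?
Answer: $\frac{60809}{13896010} \approx 0.004376$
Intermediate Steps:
$W{\left(y \right)} = -4$
$Z{\left(J \right)} = -88$ ($Z{\left(J \right)} = 8 - \left(-4\right) \left(-24\right) = 8 - 96 = -88$)
$D{\left(C \right)} = -3 - C$
$Y = -357703$ ($Y = -228847 - 128856 = -357703$)
$\frac{Z{\left(137 \right)} + \frac{1}{D{\left(688 \right)}}}{337593 + Y} = \frac{-88 + \frac{1}{-3 - 688}}{337593 - 357703} = \frac{-88 + \frac{1}{-3 - 688}}{-20110} = \left(-88 + \frac{1}{-691}\right) \left(- \frac{1}{20110}\right) = \left(-88 - \frac{1}{691}\right) \left(- \frac{1}{20110}\right) = \left(- \frac{60809}{691}\right) \left(- \frac{1}{20110}\right) = \frac{60809}{13896010}$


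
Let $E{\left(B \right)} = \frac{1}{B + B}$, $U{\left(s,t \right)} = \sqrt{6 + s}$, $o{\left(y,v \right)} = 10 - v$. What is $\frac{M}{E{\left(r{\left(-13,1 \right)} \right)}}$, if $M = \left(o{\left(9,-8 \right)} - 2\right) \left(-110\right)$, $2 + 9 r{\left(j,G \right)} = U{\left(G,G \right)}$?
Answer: $\frac{7040}{9} - \frac{3520 \sqrt{7}}{9} \approx -252.56$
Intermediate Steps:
$r{\left(j,G \right)} = - \frac{2}{9} + \frac{\sqrt{6 + G}}{9}$
$E{\left(B \right)} = \frac{1}{2 B}$
$M = -1760$ ($M = \left(\left(10 - -8\right) - 2\right) \left(-110\right) = \left(\left(10 + 8\right) - 2\right) \left(-110\right) = \left(18 - 2\right) \left(-110\right) = 16 \left(-110\right) = -1760$)
$\frac{M}{E{\left(r{\left(-13,1 \right)} \right)}} = - \frac{1760}{\frac{1}{2} \frac{1}{- \frac{2}{9} + \frac{\sqrt{6 + 1}}{9}}} = - \frac{1760}{\frac{1}{2} \frac{1}{- \frac{2}{9} + \frac{\sqrt{7}}{9}}} = - 1760 \left(- \frac{4}{9} + \frac{2 \sqrt{7}}{9}\right) = \frac{7040}{9} - \frac{3520 \sqrt{7}}{9}$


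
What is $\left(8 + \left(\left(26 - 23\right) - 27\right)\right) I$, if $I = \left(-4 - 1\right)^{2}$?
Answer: $-400$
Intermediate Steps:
$I = 25$ ($I = \left(-5\right)^{2} = 25$)
$\left(8 + \left(\left(26 - 23\right) - 27\right)\right) I = \left(8 + \left(\left(26 - 23\right) - 27\right)\right) 25 = \left(8 + \left(3 - 27\right)\right) 25 = \left(8 - 24\right) 25 = \left(-16\right) 25 = -400$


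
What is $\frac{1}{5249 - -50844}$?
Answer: $\frac{1}{56093} \approx 1.7828 \cdot 10^{-5}$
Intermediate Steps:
$\frac{1}{5249 - -50844} = \frac{1}{5249 + 50844} = \frac{1}{56093}$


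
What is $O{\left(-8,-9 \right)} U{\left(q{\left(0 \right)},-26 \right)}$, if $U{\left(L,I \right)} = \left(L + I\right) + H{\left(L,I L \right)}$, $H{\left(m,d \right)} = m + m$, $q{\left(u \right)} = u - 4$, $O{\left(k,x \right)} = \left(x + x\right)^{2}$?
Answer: $-12312$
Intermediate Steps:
$O{\left(k,x \right)} = 4 x^{2}$ ($O{\left(k,x \right)} = \left(2 x\right)^{2} = 4 x^{2}$)
$q{\left(u \right)} = -4 + u$ ($q{\left(u \right)} = u - 4 = -4 + u$)
$H{\left(m,d \right)} = 2 m$
$U{\left(L,I \right)} = I + 3 L$ ($U{\left(L,I \right)} = \left(L + I\right) + 2 L = \left(I + L\right) + 2 L = I + 3 L$)
$O{\left(-8,-9 \right)} U{\left(q{\left(0 \right)},-26 \right)} = 4 \left(-9\right)^{2} \left(-26 + 3 \left(-4 + 0\right)\right) = 4 \cdot 81 \left(-26 + 3 \left(-4\right)\right) = 324 \left(-26 - 12\right) = 324 \left(-38\right) = -12312$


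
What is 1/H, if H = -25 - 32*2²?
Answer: -1/153 ≈ -0.0065359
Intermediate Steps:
H = -153 (H = -25 - 32*4 = -25 - 128 = -153)
1/H = 1/(-153) = -1/153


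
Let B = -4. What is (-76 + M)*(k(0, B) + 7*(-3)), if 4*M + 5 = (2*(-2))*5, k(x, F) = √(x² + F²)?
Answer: 5593/4 ≈ 1398.3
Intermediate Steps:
k(x, F) = √(F² + x²)
M = -25/4 (M = -5/4 + ((2*(-2))*5)/4 = -5/4 + (-4*5)/4 = -5/4 + (¼)*(-20) = -5/4 - 5 = -25/4 ≈ -6.2500)
(-76 + M)*(k(0, B) + 7*(-3)) = (-76 - 25/4)*(√((-4)² + 0²) + 7*(-3)) = -329*(√(16 + 0) - 21)/4 = -329*(√16 - 21)/4 = -329*(4 - 21)/4 = -329/4*(-17) = 5593/4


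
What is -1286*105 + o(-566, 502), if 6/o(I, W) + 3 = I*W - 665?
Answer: -19228272003/142400 ≈ -1.3503e+5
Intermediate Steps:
o(I, W) = 6/(-668 + I*W) (o(I, W) = 6/(-3 + (I*W - 665)) = 6/(-3 + (-665 + I*W)) = 6/(-668 + I*W))
-1286*105 + o(-566, 502) = -1286*105 + 6/(-668 - 566*502) = -135030 + 6/(-668 - 284132) = -135030 + 6/(-284800) = -135030 + 6*(-1/284800) = -135030 - 3/142400 = -19228272003/142400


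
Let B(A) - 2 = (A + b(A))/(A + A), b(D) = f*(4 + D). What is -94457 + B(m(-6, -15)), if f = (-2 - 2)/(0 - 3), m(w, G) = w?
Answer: -1700177/18 ≈ -94454.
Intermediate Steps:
f = 4/3 (f = -4/(-3) = -4*(-1/3) = 4/3 ≈ 1.3333)
b(D) = 16/3 + 4*D/3 (b(D) = 4*(4 + D)/3 = 16/3 + 4*D/3)
B(A) = 2 + (16/3 + 7*A/3)/(2*A) (B(A) = 2 + (A + (16/3 + 4*A/3))/(A + A) = 2 + (16/3 + 7*A/3)/((2*A)) = 2 + (16/3 + 7*A/3)*(1/(2*A)) = 2 + (16/3 + 7*A/3)/(2*A))
-94457 + B(m(-6, -15)) = -94457 + (1/6)*(16 + 19*(-6))/(-6) = -94457 + (1/6)*(-1/6)*(16 - 114) = -94457 + (1/6)*(-1/6)*(-98) = -94457 + 49/18 = -1700177/18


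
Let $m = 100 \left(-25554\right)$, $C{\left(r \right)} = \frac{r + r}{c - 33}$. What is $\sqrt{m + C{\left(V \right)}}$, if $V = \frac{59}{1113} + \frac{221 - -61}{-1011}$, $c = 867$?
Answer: $\frac{i \sqrt{6946061456199696137867}}{52136259} \approx 1598.6 i$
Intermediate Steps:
$V = - \frac{84739}{375081}$ ($V = 59 \cdot \frac{1}{1113} + \left(221 + 61\right) \left(- \frac{1}{1011}\right) = \frac{59}{1113} + 282 \left(- \frac{1}{1011}\right) = \frac{59}{1113} - \frac{94}{337} = - \frac{84739}{375081} \approx -0.22592$)
$C{\left(r \right)} = \frac{r}{417}$ ($C{\left(r \right)} = \frac{r + r}{867 - 33} = \frac{2 r}{834} = 2 r \frac{1}{834} = \frac{r}{417}$)
$m = -2555400$
$\sqrt{m + C{\left(V \right)}} = \sqrt{-2555400 + \frac{1}{417} \left(- \frac{84739}{375081}\right)} = \sqrt{-2555400 - \frac{84739}{156408777}} = \sqrt{- \frac{399686988830539}{156408777}} = \frac{i \sqrt{6946061456199696137867}}{52136259}$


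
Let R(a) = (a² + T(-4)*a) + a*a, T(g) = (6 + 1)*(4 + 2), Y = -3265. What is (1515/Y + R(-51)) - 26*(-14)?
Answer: 2235569/653 ≈ 3423.5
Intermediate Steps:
T(g) = 42 (T(g) = 7*6 = 42)
R(a) = 2*a² + 42*a (R(a) = (a² + 42*a) + a*a = (a² + 42*a) + a² = 2*a² + 42*a)
(1515/Y + R(-51)) - 26*(-14) = (1515/(-3265) + 2*(-51)*(21 - 51)) - 26*(-14) = (1515*(-1/3265) + 2*(-51)*(-30)) + 364 = (-303/653 + 3060) + 364 = 1997877/653 + 364 = 2235569/653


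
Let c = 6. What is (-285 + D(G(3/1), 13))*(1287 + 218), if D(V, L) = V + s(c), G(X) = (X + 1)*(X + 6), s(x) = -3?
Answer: -379260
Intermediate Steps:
G(X) = (1 + X)*(6 + X)
D(V, L) = -3 + V (D(V, L) = V - 3 = -3 + V)
(-285 + D(G(3/1), 13))*(1287 + 218) = (-285 + (-3 + (6 + (3/1)² + 7*(3/1))))*(1287 + 218) = (-285 + (-3 + (6 + (3*1)² + 7*(3*1))))*1505 = (-285 + (-3 + (6 + 3² + 7*3)))*1505 = (-285 + (-3 + (6 + 9 + 21)))*1505 = (-285 + (-3 + 36))*1505 = (-285 + 33)*1505 = -252*1505 = -379260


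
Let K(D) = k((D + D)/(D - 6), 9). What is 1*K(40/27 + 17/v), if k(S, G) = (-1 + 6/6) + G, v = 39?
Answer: 9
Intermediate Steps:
k(S, G) = G (k(S, G) = (-1 + 6*(⅙)) + G = (-1 + 1) + G = 0 + G = G)
K(D) = 9
1*K(40/27 + 17/v) = 1*9 = 9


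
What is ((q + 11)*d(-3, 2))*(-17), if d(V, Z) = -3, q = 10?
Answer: 1071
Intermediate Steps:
((q + 11)*d(-3, 2))*(-17) = ((10 + 11)*(-3))*(-17) = (21*(-3))*(-17) = -63*(-17) = 1071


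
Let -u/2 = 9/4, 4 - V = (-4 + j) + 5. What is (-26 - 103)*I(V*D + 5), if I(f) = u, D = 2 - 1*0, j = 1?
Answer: 1161/2 ≈ 580.50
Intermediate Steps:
D = 2 (D = 2 + 0 = 2)
V = 2 (V = 4 - ((-4 + 1) + 5) = 4 - (-3 + 5) = 4 - 1*2 = 4 - 2 = 2)
u = -9/2 (u = -18/4 = -2*9/4 = -9/2 ≈ -4.5000)
I(f) = -9/2
(-26 - 103)*I(V*D + 5) = (-26 - 103)*(-9/2) = -129*(-9/2) = 1161/2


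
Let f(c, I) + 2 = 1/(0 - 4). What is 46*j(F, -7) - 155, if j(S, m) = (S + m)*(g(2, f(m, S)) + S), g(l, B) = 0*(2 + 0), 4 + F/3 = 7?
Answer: 673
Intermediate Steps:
F = 9 (F = -12 + 3*7 = -12 + 21 = 9)
f(c, I) = -9/4 (f(c, I) = -2 + 1/(0 - 4) = -2 + 1/(-4) = -2 - ¼ = -9/4)
g(l, B) = 0 (g(l, B) = 0*2 = 0)
j(S, m) = S*(S + m) (j(S, m) = (S + m)*(0 + S) = (S + m)*S = S*(S + m))
46*j(F, -7) - 155 = 46*(9*(9 - 7)) - 155 = 46*(9*2) - 155 = 46*18 - 155 = 828 - 155 = 673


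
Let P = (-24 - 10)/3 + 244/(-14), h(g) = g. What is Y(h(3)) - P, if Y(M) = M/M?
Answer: 625/21 ≈ 29.762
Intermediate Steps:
P = -604/21 (P = -34*1/3 + 244*(-1/14) = -34/3 - 122/7 = -604/21 ≈ -28.762)
Y(M) = 1
Y(h(3)) - P = 1 - 1*(-604/21) = 1 + 604/21 = 625/21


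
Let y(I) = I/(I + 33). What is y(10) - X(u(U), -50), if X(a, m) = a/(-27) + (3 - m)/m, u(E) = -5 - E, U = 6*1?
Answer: 51383/58050 ≈ 0.88515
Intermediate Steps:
U = 6
X(a, m) = -a/27 + (3 - m)/m (X(a, m) = a*(-1/27) + (3 - m)/m = -a/27 + (3 - m)/m)
y(I) = I/(33 + I)
y(10) - X(u(U), -50) = 10/(33 + 10) - (-1 + 3/(-50) - (-5 - 1*6)/27) = 10/43 - (-1 + 3*(-1/50) - (-5 - 6)/27) = 10*(1/43) - (-1 - 3/50 - 1/27*(-11)) = 10/43 - (-1 - 3/50 + 11/27) = 10/43 - 1*(-881/1350) = 10/43 + 881/1350 = 51383/58050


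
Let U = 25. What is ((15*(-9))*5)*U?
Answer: -16875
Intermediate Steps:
((15*(-9))*5)*U = ((15*(-9))*5)*25 = -135*5*25 = -675*25 = -16875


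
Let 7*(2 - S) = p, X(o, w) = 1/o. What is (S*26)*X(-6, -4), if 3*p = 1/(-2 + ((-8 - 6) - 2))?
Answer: -9841/1134 ≈ -8.6781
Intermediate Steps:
p = -1/54 (p = 1/(3*(-2 + ((-8 - 6) - 2))) = 1/(3*(-2 + (-14 - 2))) = 1/(3*(-2 - 16)) = (⅓)/(-18) = (⅓)*(-1/18) = -1/54 ≈ -0.018519)
S = 757/378 (S = 2 - ⅐*(-1/54) = 2 + 1/378 = 757/378 ≈ 2.0026)
(S*26)*X(-6, -4) = ((757/378)*26)/(-6) = (9841/189)*(-⅙) = -9841/1134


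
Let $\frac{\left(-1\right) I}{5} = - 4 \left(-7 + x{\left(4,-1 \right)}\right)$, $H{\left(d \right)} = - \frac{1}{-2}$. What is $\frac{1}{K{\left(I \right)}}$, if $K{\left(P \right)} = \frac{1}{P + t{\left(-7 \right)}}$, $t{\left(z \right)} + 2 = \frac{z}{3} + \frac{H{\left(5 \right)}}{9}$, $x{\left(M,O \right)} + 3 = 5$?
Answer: $- \frac{1877}{18} \approx -104.28$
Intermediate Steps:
$H{\left(d \right)} = \frac{1}{2}$ ($H{\left(d \right)} = \left(-1\right) \left(- \frac{1}{2}\right) = \frac{1}{2}$)
$x{\left(M,O \right)} = 2$ ($x{\left(M,O \right)} = -3 + 5 = 2$)
$t{\left(z \right)} = - \frac{35}{18} + \frac{z}{3}$ ($t{\left(z \right)} = -2 + \left(\frac{z}{3} + \frac{1}{2 \cdot 9}\right) = -2 + \left(z \frac{1}{3} + \frac{1}{2} \cdot \frac{1}{9}\right) = -2 + \left(\frac{z}{3} + \frac{1}{18}\right) = -2 + \left(\frac{1}{18} + \frac{z}{3}\right) = - \frac{35}{18} + \frac{z}{3}$)
$I = -100$ ($I = - 5 \left(- 4 \left(-7 + 2\right)\right) = - 5 \left(\left(-4\right) \left(-5\right)\right) = \left(-5\right) 20 = -100$)
$K{\left(P \right)} = \frac{1}{- \frac{77}{18} + P}$ ($K{\left(P \right)} = \frac{1}{P + \left(- \frac{35}{18} + \frac{1}{3} \left(-7\right)\right)} = \frac{1}{P - \frac{77}{18}} = \frac{1}{- \frac{77}{18} + P}$)
$\frac{1}{K{\left(I \right)}} = \frac{1}{18 \frac{1}{-77 + 18 \left(-100\right)}} = \frac{1}{18 \frac{1}{-77 - 1800}} = \frac{1}{18 \frac{1}{-1877}} = \frac{1}{18 \left(- \frac{1}{1877}\right)} = \frac{1}{- \frac{18}{1877}} = - \frac{1877}{18}$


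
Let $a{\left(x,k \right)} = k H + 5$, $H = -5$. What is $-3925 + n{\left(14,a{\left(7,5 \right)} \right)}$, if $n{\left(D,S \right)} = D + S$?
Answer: $-3931$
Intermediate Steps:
$a{\left(x,k \right)} = 5 - 5 k$ ($a{\left(x,k \right)} = k \left(-5\right) + 5 = - 5 k + 5 = 5 - 5 k$)
$-3925 + n{\left(14,a{\left(7,5 \right)} \right)} = -3925 + \left(14 + \left(5 - 25\right)\right) = -3925 + \left(14 - 20\right) = -3925 - 6 = -3931$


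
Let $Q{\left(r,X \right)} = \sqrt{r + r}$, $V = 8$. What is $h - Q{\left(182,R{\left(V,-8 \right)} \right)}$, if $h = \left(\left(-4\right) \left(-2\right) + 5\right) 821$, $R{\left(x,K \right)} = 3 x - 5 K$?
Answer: $10673 - 2 \sqrt{91} \approx 10654.0$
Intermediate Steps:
$R{\left(x,K \right)} = - 5 K + 3 x$
$Q{\left(r,X \right)} = \sqrt{2} \sqrt{r}$ ($Q{\left(r,X \right)} = \sqrt{2 r} = \sqrt{2} \sqrt{r}$)
$h = 10673$ ($h = \left(8 + 5\right) 821 = 13 \cdot 821 = 10673$)
$h - Q{\left(182,R{\left(V,-8 \right)} \right)} = 10673 - \sqrt{2} \sqrt{182} = 10673 - 2 \sqrt{91}$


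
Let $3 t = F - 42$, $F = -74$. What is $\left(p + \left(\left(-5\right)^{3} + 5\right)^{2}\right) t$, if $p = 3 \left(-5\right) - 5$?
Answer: $- \frac{1668080}{3} \approx -5.5603 \cdot 10^{5}$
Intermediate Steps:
$p = -20$ ($p = -15 - 5 = -20$)
$t = - \frac{116}{3}$ ($t = \frac{-74 - 42}{3} = \frac{1}{3} \left(-116\right) = - \frac{116}{3} \approx -38.667$)
$\left(p + \left(\left(-5\right)^{3} + 5\right)^{2}\right) t = \left(-20 + \left(\left(-5\right)^{3} + 5\right)^{2}\right) \left(- \frac{116}{3}\right) = \left(-20 + \left(-125 + 5\right)^{2}\right) \left(- \frac{116}{3}\right) = \left(-20 + \left(-120\right)^{2}\right) \left(- \frac{116}{3}\right) = \left(-20 + 14400\right) \left(- \frac{116}{3}\right) = 14380 \left(- \frac{116}{3}\right) = - \frac{1668080}{3}$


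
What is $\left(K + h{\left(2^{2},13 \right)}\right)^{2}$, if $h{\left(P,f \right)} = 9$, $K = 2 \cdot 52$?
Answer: $12769$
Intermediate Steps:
$K = 104$
$\left(K + h{\left(2^{2},13 \right)}\right)^{2} = \left(104 + 9\right)^{2} = 113^{2} = 12769$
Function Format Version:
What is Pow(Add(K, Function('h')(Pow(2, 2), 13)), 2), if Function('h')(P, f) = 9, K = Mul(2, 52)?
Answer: 12769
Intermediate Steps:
K = 104
Pow(Add(K, Function('h')(Pow(2, 2), 13)), 2) = Pow(Add(104, 9), 2) = Pow(113, 2) = 12769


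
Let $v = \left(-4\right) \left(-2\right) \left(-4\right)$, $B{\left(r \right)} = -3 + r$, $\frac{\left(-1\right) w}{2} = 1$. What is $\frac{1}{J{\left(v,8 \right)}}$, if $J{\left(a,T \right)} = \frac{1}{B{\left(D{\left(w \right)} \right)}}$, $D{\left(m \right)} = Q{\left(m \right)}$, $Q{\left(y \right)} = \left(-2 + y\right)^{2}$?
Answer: $13$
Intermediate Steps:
$w = -2$ ($w = \left(-2\right) 1 = -2$)
$D{\left(m \right)} = \left(-2 + m\right)^{2}$
$v = -32$ ($v = 8 \left(-4\right) = -32$)
$J{\left(a,T \right)} = \frac{1}{13}$ ($J{\left(a,T \right)} = \frac{1}{-3 + \left(-2 - 2\right)^{2}} = \frac{1}{-3 + \left(-4\right)^{2}} = \frac{1}{-3 + 16} = \frac{1}{13}$)
$\frac{1}{J{\left(v,8 \right)}} = \frac{1}{\frac{1}{13}} = 13$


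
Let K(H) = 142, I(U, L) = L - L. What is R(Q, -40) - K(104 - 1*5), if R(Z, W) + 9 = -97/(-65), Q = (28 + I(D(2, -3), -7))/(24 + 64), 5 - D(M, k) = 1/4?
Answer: -9718/65 ≈ -149.51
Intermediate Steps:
D(M, k) = 19/4 (D(M, k) = 5 - 1/4 = 5 - 1*¼ = 5 - ¼ = 19/4)
I(U, L) = 0
Q = 7/22 (Q = (28 + 0)/(24 + 64) = 28/88 = 28*(1/88) = 7/22 ≈ 0.31818)
R(Z, W) = -488/65 (R(Z, W) = -9 - 97/(-65) = -9 - 97*(-1/65) = -9 + 97/65 = -488/65)
R(Q, -40) - K(104 - 1*5) = -488/65 - 1*142 = -488/65 - 142 = -9718/65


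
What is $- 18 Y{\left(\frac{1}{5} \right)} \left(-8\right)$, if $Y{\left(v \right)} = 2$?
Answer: $288$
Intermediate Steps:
$- 18 Y{\left(\frac{1}{5} \right)} \left(-8\right) = \left(-18\right) 2 \left(-8\right) = \left(-36\right) \left(-8\right) = 288$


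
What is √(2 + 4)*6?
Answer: 6*√6 ≈ 14.697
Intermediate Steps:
√(2 + 4)*6 = √6*6 = 6*√6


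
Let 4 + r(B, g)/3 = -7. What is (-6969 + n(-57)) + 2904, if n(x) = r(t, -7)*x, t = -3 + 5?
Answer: -2184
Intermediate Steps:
t = 2
r(B, g) = -33 (r(B, g) = -12 + 3*(-7) = -12 - 21 = -33)
n(x) = -33*x
(-6969 + n(-57)) + 2904 = (-6969 - 33*(-57)) + 2904 = (-6969 + 1881) + 2904 = -5088 + 2904 = -2184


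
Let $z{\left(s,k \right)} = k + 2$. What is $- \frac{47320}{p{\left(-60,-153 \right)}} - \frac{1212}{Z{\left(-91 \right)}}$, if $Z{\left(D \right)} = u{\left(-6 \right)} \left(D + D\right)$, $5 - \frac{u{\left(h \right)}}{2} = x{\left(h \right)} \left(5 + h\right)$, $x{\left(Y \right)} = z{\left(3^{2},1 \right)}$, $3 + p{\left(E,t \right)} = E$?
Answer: $\frac{4924007}{6552} \approx 751.53$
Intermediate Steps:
$p{\left(E,t \right)} = -3 + E$
$z{\left(s,k \right)} = 2 + k$
$x{\left(Y \right)} = 3$ ($x{\left(Y \right)} = 2 + 1 = 3$)
$u{\left(h \right)} = -20 - 6 h$ ($u{\left(h \right)} = 10 - 2 \cdot 3 \left(5 + h\right) = 10 - 2 \left(15 + 3 h\right) = 10 - \left(30 + 6 h\right) = -20 - 6 h$)
$Z{\left(D \right)} = 32 D$ ($Z{\left(D \right)} = \left(-20 - -36\right) \left(D + D\right) = \left(-20 + 36\right) 2 D = 16 \cdot 2 D = 32 D$)
$- \frac{47320}{p{\left(-60,-153 \right)}} - \frac{1212}{Z{\left(-91 \right)}} = - \frac{47320}{-3 - 60} - \frac{1212}{32 \left(-91\right)} = - \frac{47320}{-63} - \frac{1212}{-2912} = \left(-47320\right) \left(- \frac{1}{63}\right) - - \frac{303}{728} = \frac{6760}{9} + \frac{303}{728} = \frac{4924007}{6552}$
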